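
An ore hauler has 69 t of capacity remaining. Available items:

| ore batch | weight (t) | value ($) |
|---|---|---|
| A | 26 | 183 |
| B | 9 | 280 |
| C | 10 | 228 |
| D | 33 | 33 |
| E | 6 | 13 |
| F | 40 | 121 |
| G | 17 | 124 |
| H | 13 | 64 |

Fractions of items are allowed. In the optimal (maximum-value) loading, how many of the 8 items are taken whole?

Greedy by value/weight ratio, highest first.
Ratios (sorted): B 31.11, C 22.80, G 7.29, A 7.04, H 4.92, F 3.02, E 2.17, D 1.00
take B (9 @ 280); take C (10 @ 228); take G (17 @ 124); take A (26 @ 183); take 7/13 of H → 34.46. Capacity used 69/69.
4 item(s) taken whole; one partial (take 7/13 of H).

4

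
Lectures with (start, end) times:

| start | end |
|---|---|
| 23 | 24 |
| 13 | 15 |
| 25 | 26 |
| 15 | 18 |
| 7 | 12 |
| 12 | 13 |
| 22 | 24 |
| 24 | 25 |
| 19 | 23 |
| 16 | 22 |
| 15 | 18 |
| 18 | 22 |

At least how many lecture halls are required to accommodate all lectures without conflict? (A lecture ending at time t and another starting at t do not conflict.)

3

Events (time:±→running): 7:+→1 12:-→0 12:+→1 13:-→0 13:+→1 15:-→0 15:+→1 15:+→2 16:+→3 … peak 3.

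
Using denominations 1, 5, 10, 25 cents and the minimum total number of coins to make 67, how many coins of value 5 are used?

Use the largest denomination that fits, subtract, and repeat.
67 − 2×25→17 − 1×10→7 − 1×5→2 − 2×1→0
Count of 5: 1

1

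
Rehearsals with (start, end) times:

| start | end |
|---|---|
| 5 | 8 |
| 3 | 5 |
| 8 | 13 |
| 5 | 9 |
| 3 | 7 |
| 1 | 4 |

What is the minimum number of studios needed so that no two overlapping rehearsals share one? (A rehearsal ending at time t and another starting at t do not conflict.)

Events (time:±→running): 1:+→1 3:+→2 3:+→3 … peak 3.

3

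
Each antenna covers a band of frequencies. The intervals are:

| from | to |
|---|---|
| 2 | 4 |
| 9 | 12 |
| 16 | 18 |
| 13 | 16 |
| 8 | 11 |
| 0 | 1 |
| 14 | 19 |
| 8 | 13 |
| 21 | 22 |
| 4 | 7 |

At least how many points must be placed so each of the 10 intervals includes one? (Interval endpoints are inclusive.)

5

Sort by right endpoint; whenever an interval is uncovered, place a point at its right end.
Sorted: [0,1] [2,4] [4,7] [8,11] [9,12] [8,13] [13,16] [16,18] [14,19] [21,22]
{[0,1]} hit by 1; {[2,4],[4,7]} hit by 4; {[8,11],[9,12],[8,13]} hit by 11; {[13,16],[16,18],[14,19]} hit by 16; {[21,22]} hit by 22.
Points: 1, 4, 11, 16, 22 (5 total).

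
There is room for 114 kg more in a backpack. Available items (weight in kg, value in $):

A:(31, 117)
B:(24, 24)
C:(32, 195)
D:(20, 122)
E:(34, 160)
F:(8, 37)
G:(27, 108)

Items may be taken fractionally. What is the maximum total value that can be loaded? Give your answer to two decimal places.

594.00

Order: D (122/20=6.10) > C (195/32=6.09) > E (160/34=4.71) > F (37/8=4.62) > G (108/27=4.00) > A (117/31=3.77) > B (24/24=1.00)
Fill: take D (20 @ 122) → take C (32 @ 195) → take E (34 @ 160) → take F (8 @ 37) → take 20/27 of G → 80.00; 114/114 used.
Total value = 594.00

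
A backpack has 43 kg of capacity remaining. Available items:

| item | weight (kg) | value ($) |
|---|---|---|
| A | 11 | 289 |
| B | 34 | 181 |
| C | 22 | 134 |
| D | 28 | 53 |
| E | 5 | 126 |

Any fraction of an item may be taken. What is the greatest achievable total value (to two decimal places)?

Sort by value per unit weight and fill in that order.
Order: A (289/11=26.27) > E (126/5=25.20) > C (134/22=6.09) > B (181/34=5.32) > D (53/28=1.89)
Fill: take A (11 @ 289) → take E (5 @ 126) → take C (22 @ 134) → take 5/34 of B → 26.62; 43/43 used.
Total value = 575.62

575.62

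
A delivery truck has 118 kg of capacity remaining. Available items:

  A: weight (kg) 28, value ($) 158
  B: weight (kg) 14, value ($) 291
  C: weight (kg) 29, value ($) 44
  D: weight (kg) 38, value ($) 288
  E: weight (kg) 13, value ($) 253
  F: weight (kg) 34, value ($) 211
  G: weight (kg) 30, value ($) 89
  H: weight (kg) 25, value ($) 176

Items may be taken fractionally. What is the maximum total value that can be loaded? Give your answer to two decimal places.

1181.76

Ratios (sorted): B 20.79, E 19.46, D 7.58, H 7.04, F 6.21, A 5.64, G 2.97, C 1.52
take B (14 @ 291); take E (13 @ 253); take D (38 @ 288); take H (25 @ 176); take 28/34 of F → 173.76. Capacity used 118/118.
Total value = 1181.76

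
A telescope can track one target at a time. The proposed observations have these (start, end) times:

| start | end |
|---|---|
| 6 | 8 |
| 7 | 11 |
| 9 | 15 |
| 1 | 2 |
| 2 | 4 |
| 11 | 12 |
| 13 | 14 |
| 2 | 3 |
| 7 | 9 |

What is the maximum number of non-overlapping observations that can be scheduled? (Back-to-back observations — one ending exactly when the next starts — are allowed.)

5

Sort by end time and greedily take each interval whose start is ≥ the last chosen end.
By end time: (1,2), (2,3), (2,4), (6,8), (7,9), (7,11), (11,12), (13,14), (9,15).
Pick (1,2); next start ≥ 2 → (2,3); next start ≥ 3 → (6,8); next start ≥ 8 → (11,12); next start ≥ 12 → (13,14).
Selected 5 observations.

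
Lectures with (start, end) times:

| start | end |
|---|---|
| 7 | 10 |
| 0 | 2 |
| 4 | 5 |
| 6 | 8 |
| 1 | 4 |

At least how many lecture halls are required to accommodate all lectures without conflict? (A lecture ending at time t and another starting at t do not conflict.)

2

Count concurrent intervals with a sweep; the peak is the room count.
Events (time:±→running): 0:+→1 1:+→2 … peak 2.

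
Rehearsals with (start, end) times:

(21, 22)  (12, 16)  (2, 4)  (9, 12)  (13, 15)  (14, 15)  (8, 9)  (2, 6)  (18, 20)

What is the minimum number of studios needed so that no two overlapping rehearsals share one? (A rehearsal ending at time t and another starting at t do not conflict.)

Count concurrent intervals with a sweep; the peak is the room count.
starts: [2, 2, 8, 9, 12, 13, 14, 18, 21]
ends:   [4, 6, 9, 12, 15, 15, 16, 20, 22]
s2→1 s2→2 e4→1 e6→0 s8→1 e9→0 s9→1 e12→0 s12→1 s13→2 s14→3  — peak 3.

3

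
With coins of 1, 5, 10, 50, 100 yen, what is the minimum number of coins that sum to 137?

137 − 1×100→37 − 3×10→7 − 1×5→2 − 2×1→0
Total coins = 1 + 3 + 1 + 2 = 7

7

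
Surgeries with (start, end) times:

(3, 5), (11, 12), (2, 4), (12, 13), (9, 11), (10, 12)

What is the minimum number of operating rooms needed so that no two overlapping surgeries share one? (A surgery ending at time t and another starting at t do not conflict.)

Count concurrent intervals with a sweep; the peak is the room count.
starts: [2, 3, 9, 10, 11, 12]
ends:   [4, 5, 11, 12, 12, 13]
s2→1 s3→2  — peak 2.

2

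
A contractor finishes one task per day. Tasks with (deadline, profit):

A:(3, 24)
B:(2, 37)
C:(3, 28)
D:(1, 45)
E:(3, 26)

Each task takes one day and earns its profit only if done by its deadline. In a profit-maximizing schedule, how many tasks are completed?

3

Sort by profit descending; place each in the latest free slot ≤ its deadline.
Profit order: D=45 B=37 C=28 E=26 A=24
Assign: D→slot 1, B→slot 2, C→slot 3, E skipped, A skipped.
Slots: [1:D] [2:B] [3:C]
3 of 5 scheduled.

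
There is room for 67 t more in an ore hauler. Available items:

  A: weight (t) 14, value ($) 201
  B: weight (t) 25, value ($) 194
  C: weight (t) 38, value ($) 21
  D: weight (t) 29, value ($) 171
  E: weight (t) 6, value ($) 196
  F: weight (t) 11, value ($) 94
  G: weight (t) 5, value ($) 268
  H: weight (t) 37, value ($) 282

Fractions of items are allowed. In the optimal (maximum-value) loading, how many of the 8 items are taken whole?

Sort by value per unit weight and fill in that order.
Ratios (sorted): G 53.60, E 32.67, A 14.36, F 8.55, B 7.76, H 7.62, D 5.90, C 0.55
take G (5 @ 268); take E (6 @ 196); take A (14 @ 201); take F (11 @ 94); take B (25 @ 194); take 6/37 of H → 45.73. Capacity used 67/67.
5 item(s) taken whole; one partial (take 6/37 of H).

5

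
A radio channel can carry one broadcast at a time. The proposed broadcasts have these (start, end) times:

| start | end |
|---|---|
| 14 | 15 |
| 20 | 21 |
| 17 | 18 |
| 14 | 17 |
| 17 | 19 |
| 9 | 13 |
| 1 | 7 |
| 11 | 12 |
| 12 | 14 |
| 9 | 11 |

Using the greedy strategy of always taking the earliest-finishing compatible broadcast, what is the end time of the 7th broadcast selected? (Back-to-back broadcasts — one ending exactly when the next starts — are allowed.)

Greedy by earliest finish: after sorting by end time, pick each interval compatible with the last pick.
Sorted by end: (1,7)  (9,11)  (11,12)  (9,13)  (12,14)  (14,15)  (14,17)  (17,18)  (17,19)  (20,21)
take (1,7); take (9,11); take (11,12); take (12,14); take (14,15); take (17,18); take (20,21).
Selected: (1,7) (9,11) (11,12) (12,14) (14,15) (17,18) (20,21)

21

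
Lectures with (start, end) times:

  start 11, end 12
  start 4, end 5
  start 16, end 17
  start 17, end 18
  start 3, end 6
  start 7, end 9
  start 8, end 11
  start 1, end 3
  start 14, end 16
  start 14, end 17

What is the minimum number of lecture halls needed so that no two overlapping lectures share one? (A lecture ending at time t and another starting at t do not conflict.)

2

Events (time:±→running): 1:+→1 3:-→0 3:+→1 4:+→2 … peak 2.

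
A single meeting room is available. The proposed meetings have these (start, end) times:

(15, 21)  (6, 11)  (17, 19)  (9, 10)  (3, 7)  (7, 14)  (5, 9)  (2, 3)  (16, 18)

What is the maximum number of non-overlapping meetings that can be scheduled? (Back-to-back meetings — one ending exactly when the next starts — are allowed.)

Greedy by earliest finish: after sorting by end time, pick each interval compatible with the last pick.
Sorted by end: (2,3)  (3,7)  (5,9)  (9,10)  (6,11)  (7,14)  (16,18)  (17,19)  (15,21)
take (2,3); take (3,7); take (9,10); skip (6,11); take (16,18).
Selected 4 meetings.

4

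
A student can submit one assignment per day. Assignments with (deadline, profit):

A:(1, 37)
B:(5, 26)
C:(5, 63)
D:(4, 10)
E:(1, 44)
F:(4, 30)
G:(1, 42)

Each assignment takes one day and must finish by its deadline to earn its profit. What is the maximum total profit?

173

Take jobs in profit order; each goes to the latest open slot no later than its deadline.
Profit order: C=63 E=44 G=42 A=37 F=30 B=26 D=10
Assign: C→slot 5, E→slot 1, G skipped, A skipped, F→slot 4, B→slot 3, D→slot 2.
Slots: [1:E] [2:D] [3:B] [4:F] [5:C]
Profit = 44 + 10 + 26 + 30 + 63 = 173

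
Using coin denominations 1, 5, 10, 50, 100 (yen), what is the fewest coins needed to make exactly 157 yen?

157 − 1×100→57 − 1×50→7 − 1×5→2 − 2×1→0
Total coins = 1 + 1 + 1 + 2 = 5

5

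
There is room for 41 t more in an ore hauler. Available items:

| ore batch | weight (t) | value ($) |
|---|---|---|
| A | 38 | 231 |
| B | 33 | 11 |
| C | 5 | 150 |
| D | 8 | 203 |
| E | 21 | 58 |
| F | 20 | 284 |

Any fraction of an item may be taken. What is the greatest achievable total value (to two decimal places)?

Sort by value per unit weight and fill in that order.
Order: C (150/5=30.00) > D (203/8=25.38) > F (284/20=14.20) > A (231/38=6.08) > E (58/21=2.76) > B (11/33=0.33)
Fill: take C (5 @ 150) → take D (8 @ 203) → take F (20 @ 284) → take 8/38 of A → 48.63; 41/41 used.
Total value = 685.63

685.63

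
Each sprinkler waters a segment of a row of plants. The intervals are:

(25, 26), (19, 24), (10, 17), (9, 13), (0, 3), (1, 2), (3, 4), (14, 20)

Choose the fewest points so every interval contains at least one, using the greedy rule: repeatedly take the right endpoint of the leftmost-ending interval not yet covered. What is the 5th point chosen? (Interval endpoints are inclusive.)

Sort by right endpoint; whenever an interval is uncovered, place a point at its right end.
Sorted: [1,2] [0,3] [3,4] [9,13] [10,17] [14,20] [19,24] [25,26]
{[1,2],[0,3]} hit by 2; {[3,4]} hit by 4; {[9,13],[10,17]} hit by 13; {[14,20],[19,24]} hit by 20; {[25,26]} hit by 26.
Points: 2, 4, 13, 20, 26 (5 total).

26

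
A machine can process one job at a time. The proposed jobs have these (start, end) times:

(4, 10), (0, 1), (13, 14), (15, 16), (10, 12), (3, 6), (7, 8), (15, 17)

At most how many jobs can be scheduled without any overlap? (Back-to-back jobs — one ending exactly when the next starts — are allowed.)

Sorted by end: (0,1)  (3,6)  (7,8)  (4,10)  (10,12)  (13,14)  (15,16)  (15,17)
take (0,1); take (3,6); take (7,8); skip (4,10); take (10,12); take (13,14); take (15,16); skip (15,17).
Selected 6 jobs.

6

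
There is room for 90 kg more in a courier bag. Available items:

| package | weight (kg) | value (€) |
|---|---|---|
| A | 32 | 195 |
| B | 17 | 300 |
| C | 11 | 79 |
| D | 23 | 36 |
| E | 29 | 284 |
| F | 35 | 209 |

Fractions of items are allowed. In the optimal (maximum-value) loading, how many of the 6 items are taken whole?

Order: B (300/17=17.65) > E (284/29=9.79) > C (79/11=7.18) > A (195/32=6.09) > F (209/35=5.97) > D (36/23=1.57)
Fill: take B (17 @ 300) → take E (29 @ 284) → take C (11 @ 79) → take A (32 @ 195) → take 1/35 of F → 5.97; 90/90 used.
4 item(s) taken whole; one partial (take 1/35 of F).

4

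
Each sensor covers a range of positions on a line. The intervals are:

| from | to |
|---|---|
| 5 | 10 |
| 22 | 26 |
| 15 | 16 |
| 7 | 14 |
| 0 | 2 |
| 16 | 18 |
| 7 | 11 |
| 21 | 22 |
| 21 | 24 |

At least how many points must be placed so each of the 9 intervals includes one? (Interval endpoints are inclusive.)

4

By right end: [0,2]  [5,10]  [7,11]  [7,14]  [15,16]  [16,18]  [21,22]  [21,24]  [22,26]
[0,2] uncovered → point at 2; [5,10] uncovered → point at 10; [15,16] uncovered → point at 16; [21,22] uncovered → point at 22.
Points: 2, 10, 16, 22 (4 total).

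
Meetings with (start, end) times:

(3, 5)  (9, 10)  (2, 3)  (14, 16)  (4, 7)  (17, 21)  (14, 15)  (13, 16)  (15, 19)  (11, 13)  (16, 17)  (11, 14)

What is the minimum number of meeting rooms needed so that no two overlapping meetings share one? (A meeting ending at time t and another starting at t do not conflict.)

3

starts: [2, 3, 4, 9, 11, 11, 13, 14, 14, 15, 16, 17]
ends:   [3, 5, 7, 10, 13, 14, 15, 16, 16, 17, 19, 21]
s2→1 e3→0 s3→1 s4→2 e5→1 e7→0 s9→1 e10→0 s11→1 s11→2 e13→1 s13→2 e14→1 s14→2 s14→3  — peak 3.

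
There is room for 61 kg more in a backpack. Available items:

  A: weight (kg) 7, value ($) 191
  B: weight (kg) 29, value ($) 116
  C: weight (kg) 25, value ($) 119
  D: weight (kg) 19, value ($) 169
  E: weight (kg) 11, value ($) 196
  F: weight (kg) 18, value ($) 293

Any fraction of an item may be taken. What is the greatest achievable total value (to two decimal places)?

Order: A (191/7=27.29) > E (196/11=17.82) > F (293/18=16.28) > D (169/19=8.89) > C (119/25=4.76) > B (116/29=4.00)
Fill: take A (7 @ 191) → take E (11 @ 196) → take F (18 @ 293) → take D (19 @ 169) → take 6/25 of C → 28.56; 61/61 used.
Total value = 877.56

877.56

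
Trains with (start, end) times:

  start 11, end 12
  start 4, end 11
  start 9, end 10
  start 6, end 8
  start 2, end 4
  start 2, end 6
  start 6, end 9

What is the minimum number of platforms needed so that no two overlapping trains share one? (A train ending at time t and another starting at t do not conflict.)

The answer is the maximum number of intervals overlapping at any instant.
Events (time:±→running): 2:+→1 2:+→2 4:-→1 4:+→2 6:-→1 6:+→2 6:+→3 … peak 3.

3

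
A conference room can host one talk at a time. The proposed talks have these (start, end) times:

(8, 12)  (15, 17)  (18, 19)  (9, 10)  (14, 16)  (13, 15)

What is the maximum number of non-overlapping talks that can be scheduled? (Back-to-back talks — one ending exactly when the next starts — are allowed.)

Sort by end time and greedily take each interval whose start is ≥ the last chosen end.
By end time: (9,10), (8,12), (13,15), (14,16), (15,17), (18,19).
Pick (9,10); next start ≥ 10 → (13,15); next start ≥ 15 → (15,17); next start ≥ 17 → (18,19).
Selected 4 talks.

4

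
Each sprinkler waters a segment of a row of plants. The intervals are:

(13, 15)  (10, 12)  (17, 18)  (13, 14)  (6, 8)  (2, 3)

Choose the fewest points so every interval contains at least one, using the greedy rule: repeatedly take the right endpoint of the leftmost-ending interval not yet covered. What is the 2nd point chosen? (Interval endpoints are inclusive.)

8

Sorted: [2,3] [6,8] [10,12] [13,14] [13,15] [17,18]
{[2,3]} hit by 3; {[6,8]} hit by 8; {[10,12]} hit by 12; {[13,14],[13,15]} hit by 14; {[17,18]} hit by 18.
Points: 3, 8, 12, 14, 18 (5 total).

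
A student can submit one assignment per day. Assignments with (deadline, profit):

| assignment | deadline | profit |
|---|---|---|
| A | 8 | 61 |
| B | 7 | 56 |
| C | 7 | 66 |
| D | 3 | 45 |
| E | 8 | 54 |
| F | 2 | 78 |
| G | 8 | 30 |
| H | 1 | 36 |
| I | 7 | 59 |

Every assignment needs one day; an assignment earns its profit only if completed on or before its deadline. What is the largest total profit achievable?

455

Take jobs in profit order; each goes to the latest open slot no later than its deadline.
By profit: F(d2,78), C(d7,66), A(d8,61), I(d7,59), B(d7,56), E(d8,54), D(d3,45), H(d1,36), G(d8,30)
F→slot 2; C→slot 7; A→slot 8; I→slot 6; B→slot 5; E→slot 4; D→slot 3; H→slot 1; G skipped.
Profit = 36 + 78 + 45 + 54 + 56 + 59 + 66 + 61 = 455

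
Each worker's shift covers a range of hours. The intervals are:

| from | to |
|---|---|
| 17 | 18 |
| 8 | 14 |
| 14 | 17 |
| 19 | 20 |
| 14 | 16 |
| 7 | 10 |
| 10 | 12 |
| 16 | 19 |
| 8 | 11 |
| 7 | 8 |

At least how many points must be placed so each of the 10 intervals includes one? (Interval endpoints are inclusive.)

By right end: [7,8]  [7,10]  [8,11]  [10,12]  [8,14]  [14,16]  [14,17]  [17,18]  [16,19]  [19,20]
[7,8] uncovered → point at 8; [10,12] uncovered → point at 12; [14,16] uncovered → point at 16; [17,18] uncovered → point at 18; [19,20] uncovered → point at 20.
Points: 8, 12, 16, 18, 20 (5 total).

5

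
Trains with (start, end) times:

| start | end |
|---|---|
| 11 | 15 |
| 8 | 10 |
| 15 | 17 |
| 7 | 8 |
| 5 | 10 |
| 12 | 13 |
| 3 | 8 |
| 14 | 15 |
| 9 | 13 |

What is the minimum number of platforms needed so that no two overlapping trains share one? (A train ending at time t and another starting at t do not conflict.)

3

starts: [3, 5, 7, 8, 9, 11, 12, 14, 15]
ends:   [8, 8, 10, 10, 13, 13, 15, 15, 17]
s3→1 s5→2 s7→3  — peak 3.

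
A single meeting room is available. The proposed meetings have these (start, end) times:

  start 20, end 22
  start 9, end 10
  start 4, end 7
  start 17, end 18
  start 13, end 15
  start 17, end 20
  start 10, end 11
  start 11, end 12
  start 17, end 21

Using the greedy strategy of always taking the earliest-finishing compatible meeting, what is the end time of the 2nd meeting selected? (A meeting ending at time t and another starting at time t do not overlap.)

10

Order by finish time; keep every interval that doesn't clash with the previous kept one.
By end time: (4,7), (9,10), (10,11), (11,12), (13,15), (17,18), (17,20), (17,21), (20,22).
Pick (4,7); next start ≥ 7 → (9,10); next start ≥ 10 → (10,11); next start ≥ 11 → (11,12); next start ≥ 12 → (13,15); next start ≥ 15 → (17,18); next start ≥ 18 → (20,22).
Selected: (4,7) (9,10) (10,11) (11,12) (13,15) (17,18) (20,22)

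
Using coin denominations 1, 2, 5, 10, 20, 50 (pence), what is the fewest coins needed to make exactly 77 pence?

4

77 − 1×50→27 − 1×20→7 − 1×5→2 − 1×2→0
Total coins = 1 + 1 + 1 + 1 = 4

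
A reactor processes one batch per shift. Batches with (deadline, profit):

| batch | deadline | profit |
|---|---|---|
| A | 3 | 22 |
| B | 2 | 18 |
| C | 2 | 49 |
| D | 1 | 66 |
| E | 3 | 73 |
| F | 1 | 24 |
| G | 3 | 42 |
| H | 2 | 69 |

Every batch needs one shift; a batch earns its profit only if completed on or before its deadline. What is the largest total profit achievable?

Sort by profit descending; place each in the latest free slot ≤ its deadline.
By profit: E(d3,73), H(d2,69), D(d1,66), C(d2,49), G(d3,42), F(d1,24), A(d3,22), B(d2,18)
E→slot 3; H→slot 2; D→slot 1; C skipped; G skipped; F skipped; A skipped; B skipped.
Profit = 66 + 69 + 73 = 208

208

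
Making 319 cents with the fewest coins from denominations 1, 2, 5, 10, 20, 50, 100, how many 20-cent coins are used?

319 = 3×100 + 1×10 + 1×5 + 2×2
Count of 20: 0

0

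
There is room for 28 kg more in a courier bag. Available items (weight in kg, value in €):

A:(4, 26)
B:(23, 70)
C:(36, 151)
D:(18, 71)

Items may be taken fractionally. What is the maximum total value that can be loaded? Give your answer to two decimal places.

Sort by value per unit weight and fill in that order.
Ratios (sorted): A 6.50, C 4.19, D 3.94, B 3.04
take A (4 @ 26); take 24/36 of C → 100.67. Capacity used 28/28.
Total value = 126.67

126.67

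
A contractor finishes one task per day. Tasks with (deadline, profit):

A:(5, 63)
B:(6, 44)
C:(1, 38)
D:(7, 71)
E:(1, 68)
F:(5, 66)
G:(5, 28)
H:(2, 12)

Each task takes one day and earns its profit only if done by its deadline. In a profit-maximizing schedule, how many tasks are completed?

7

Take jobs in profit order; each goes to the latest open slot no later than its deadline.
By profit: D(d7,71), E(d1,68), F(d5,66), A(d5,63), B(d6,44), C(d1,38), G(d5,28), H(d2,12)
D→slot 7; E→slot 1; F→slot 5; A→slot 4; B→slot 6; C skipped; G→slot 3; H→slot 2.
7 of 8 scheduled.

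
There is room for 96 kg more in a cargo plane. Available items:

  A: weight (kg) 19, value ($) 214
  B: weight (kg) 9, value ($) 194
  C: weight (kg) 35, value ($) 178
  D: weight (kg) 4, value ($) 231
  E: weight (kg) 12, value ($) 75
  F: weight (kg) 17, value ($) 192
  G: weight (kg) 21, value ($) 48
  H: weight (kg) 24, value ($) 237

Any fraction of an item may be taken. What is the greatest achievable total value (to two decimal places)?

Sort by value per unit weight and fill in that order.
Order: D (231/4=57.75) > B (194/9=21.56) > F (192/17=11.29) > A (214/19=11.26) > H (237/24=9.88) > E (75/12=6.25) > C (178/35=5.09) > G (48/21=2.29)
Fill: take D (4 @ 231) → take B (9 @ 194) → take F (17 @ 192) → take A (19 @ 214) → take H (24 @ 237) → take E (12 @ 75) → take 11/35 of C → 55.94; 96/96 used.
Total value = 1198.94

1198.94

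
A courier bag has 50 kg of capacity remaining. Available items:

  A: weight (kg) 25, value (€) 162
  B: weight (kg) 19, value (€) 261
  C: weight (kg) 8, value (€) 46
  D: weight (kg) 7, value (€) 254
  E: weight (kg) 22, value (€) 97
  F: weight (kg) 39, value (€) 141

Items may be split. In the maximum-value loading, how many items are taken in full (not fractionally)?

2

Ratios (sorted): D 36.29, B 13.74, A 6.48, C 5.75, E 4.41, F 3.62
take D (7 @ 254); take B (19 @ 261); take 24/25 of A → 155.52. Capacity used 50/50.
2 item(s) taken whole; one partial (take 24/25 of A).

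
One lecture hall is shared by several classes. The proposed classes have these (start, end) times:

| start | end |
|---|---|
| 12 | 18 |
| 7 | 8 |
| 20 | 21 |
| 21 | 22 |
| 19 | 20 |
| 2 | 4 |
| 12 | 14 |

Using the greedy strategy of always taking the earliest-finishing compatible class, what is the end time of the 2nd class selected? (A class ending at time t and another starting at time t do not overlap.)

8

Greedy by earliest finish: after sorting by end time, pick each interval compatible with the last pick.
By end time: (2,4), (7,8), (12,14), (12,18), (19,20), (20,21), (21,22).
Pick (2,4); next start ≥ 4 → (7,8); next start ≥ 8 → (12,14); next start ≥ 14 → (19,20); next start ≥ 20 → (20,21); next start ≥ 21 → (21,22).
Selected: (2,4) (7,8) (12,14) (19,20) (20,21) (21,22)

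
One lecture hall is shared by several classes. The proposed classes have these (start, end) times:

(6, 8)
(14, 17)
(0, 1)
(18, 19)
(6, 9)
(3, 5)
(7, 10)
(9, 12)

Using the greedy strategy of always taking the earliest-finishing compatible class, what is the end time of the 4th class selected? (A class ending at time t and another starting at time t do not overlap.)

12

Sorted by end: (0,1)  (3,5)  (6,8)  (6,9)  (7,10)  (9,12)  (14,17)  (18,19)
take (0,1); take (3,5); take (6,8); skip (6,9); skip (7,10); take (9,12); take (14,17); take (18,19).
Selected: (0,1) (3,5) (6,8) (9,12) (14,17) (18,19)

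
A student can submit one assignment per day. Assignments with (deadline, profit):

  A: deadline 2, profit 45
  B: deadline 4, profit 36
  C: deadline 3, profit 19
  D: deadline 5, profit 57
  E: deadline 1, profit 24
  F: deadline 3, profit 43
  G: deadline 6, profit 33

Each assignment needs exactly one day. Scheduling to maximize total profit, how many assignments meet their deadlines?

6

Take jobs in profit order; each goes to the latest open slot no later than its deadline.
By profit: D(d5,57), A(d2,45), F(d3,43), B(d4,36), G(d6,33), E(d1,24), C(d3,19)
D→slot 5; A→slot 2; F→slot 3; B→slot 4; G→slot 6; E→slot 1; C skipped.
6 of 7 scheduled.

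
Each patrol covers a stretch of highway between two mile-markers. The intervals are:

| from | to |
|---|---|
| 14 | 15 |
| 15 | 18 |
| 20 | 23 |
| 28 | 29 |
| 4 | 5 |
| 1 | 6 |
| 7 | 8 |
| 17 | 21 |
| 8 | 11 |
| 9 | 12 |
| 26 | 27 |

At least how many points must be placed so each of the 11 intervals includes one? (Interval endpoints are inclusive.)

7

Sort by right endpoint; whenever an interval is uncovered, place a point at its right end.
By right end: [4,5]  [1,6]  [7,8]  [8,11]  [9,12]  [14,15]  [15,18]  [17,21]  [20,23]  [26,27]  [28,29]
[4,5] uncovered → point at 5; [7,8] uncovered → point at 8; [9,12] uncovered → point at 12; [14,15] uncovered → point at 15; [17,21] uncovered → point at 21; [26,27] uncovered → point at 27; [28,29] uncovered → point at 29.
Points: 5, 8, 12, 15, 21, 27, 29 (7 total).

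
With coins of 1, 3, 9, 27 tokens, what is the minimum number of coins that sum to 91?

5

91 − 3×27→10 − 1×9→1 − 1×1→0
Total coins = 3 + 1 + 1 = 5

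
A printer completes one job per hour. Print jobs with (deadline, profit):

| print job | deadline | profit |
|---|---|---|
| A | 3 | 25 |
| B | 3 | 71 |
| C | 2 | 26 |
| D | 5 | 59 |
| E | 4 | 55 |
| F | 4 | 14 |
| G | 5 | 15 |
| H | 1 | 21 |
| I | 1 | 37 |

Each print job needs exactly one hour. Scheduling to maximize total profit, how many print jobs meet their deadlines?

Sort by profit descending; place each in the latest free slot ≤ its deadline.
Profit order: B=71 D=59 E=55 I=37 C=26 A=25 H=21 G=15 F=14
Assign: B→slot 3, D→slot 5, E→slot 4, I→slot 1, C→slot 2, A skipped, H skipped, G skipped, F skipped.
Slots: [1:I] [2:C] [3:B] [4:E] [5:D]
5 of 9 scheduled.

5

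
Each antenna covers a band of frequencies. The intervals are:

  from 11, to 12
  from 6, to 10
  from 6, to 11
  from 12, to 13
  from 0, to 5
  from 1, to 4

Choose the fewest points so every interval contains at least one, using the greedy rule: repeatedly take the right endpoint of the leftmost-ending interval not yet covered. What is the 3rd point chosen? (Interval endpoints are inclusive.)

Process intervals by earliest right end; each time one isn't hit yet, stab at its right endpoint.
Sorted: [1,4] [0,5] [6,10] [6,11] [11,12] [12,13]
{[1,4],[0,5]} hit by 4; {[6,10],[6,11]} hit by 10; {[11,12],[12,13]} hit by 12.
Points: 4, 10, 12 (3 total).

12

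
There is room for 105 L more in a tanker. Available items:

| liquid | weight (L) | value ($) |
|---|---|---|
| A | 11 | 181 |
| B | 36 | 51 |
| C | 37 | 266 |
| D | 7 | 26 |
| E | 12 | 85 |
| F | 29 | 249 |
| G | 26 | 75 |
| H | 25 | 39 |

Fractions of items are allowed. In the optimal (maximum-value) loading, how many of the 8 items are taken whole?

5

Order: A (181/11=16.45) > F (249/29=8.59) > C (266/37=7.19) > E (85/12=7.08) > D (26/7=3.71) > G (75/26=2.88) > H (39/25=1.56) > B (51/36=1.42)
Fill: take A (11 @ 181) → take F (29 @ 249) → take C (37 @ 266) → take E (12 @ 85) → take D (7 @ 26) → take 9/26 of G → 25.96; 105/105 used.
5 item(s) taken whole; one partial (take 9/26 of G).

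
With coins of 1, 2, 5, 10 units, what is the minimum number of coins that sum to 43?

43 = 4×10 + 1×2 + 1×1
Total coins = 4 + 1 + 1 = 6

6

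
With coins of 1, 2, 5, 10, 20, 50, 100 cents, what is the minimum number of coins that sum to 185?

5

185 = 1×100 + 1×50 + 1×20 + 1×10 + 1×5
Total coins = 1 + 1 + 1 + 1 + 1 = 5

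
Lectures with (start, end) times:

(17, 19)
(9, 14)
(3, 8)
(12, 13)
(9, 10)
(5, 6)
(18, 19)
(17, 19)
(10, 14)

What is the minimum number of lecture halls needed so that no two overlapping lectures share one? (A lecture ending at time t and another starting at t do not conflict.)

3

Count concurrent intervals with a sweep; the peak is the room count.
Events (time:±→running): 3:+→1 5:+→2 6:-→1 8:-→0 9:+→1 9:+→2 10:-→1 10:+→2 12:+→3 … peak 3.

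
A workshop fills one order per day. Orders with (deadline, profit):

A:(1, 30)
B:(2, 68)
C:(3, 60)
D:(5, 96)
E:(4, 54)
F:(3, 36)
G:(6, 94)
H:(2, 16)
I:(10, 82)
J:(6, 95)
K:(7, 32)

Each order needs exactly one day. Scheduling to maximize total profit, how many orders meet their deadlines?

By profit: D(d5,96), J(d6,95), G(d6,94), I(d10,82), B(d2,68), C(d3,60), E(d4,54), F(d3,36), K(d7,32), A(d1,30), H(d2,16)
D→slot 5; J→slot 6; G→slot 4; I→slot 10; B→slot 2; C→slot 3; E→slot 1; F skipped; K→slot 7; A skipped; H skipped.
8 of 11 scheduled.

8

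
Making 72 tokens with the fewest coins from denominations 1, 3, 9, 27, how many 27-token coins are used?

Greedy: take as many of the largest coin as possible, then repeat with the remainder.
72 − 2×27→18 − 2×9→0
Count of 27: 2

2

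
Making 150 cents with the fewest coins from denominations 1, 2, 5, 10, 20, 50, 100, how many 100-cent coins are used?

1

Use the largest denomination that fits, subtract, and repeat.
150 − 1×100→50 − 1×50→0
Count of 100: 1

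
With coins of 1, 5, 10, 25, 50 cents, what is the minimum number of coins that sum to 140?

5

140 − 2×50→40 − 1×25→15 − 1×10→5 − 1×5→0
Total coins = 2 + 1 + 1 + 1 = 5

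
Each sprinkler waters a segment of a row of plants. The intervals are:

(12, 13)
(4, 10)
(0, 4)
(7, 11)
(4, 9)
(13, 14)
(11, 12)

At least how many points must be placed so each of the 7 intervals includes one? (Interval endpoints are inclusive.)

3

Sorted: [0,4] [4,9] [4,10] [7,11] [11,12] [12,13] [13,14]
{[0,4],[4,9],[4,10]} hit by 4; {[7,11],[11,12]} hit by 11; {[12,13],[13,14]} hit by 13.
Points: 4, 11, 13 (3 total).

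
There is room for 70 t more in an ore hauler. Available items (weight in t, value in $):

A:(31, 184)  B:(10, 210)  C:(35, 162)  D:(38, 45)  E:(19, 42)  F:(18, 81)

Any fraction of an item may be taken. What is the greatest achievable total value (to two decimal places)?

Order: B (210/10=21.00) > A (184/31=5.94) > C (162/35=4.63) > F (81/18=4.50) > E (42/19=2.21) > D (45/38=1.18)
Fill: take B (10 @ 210) → take A (31 @ 184) → take 29/35 of C → 134.23; 70/70 used.
Total value = 528.23

528.23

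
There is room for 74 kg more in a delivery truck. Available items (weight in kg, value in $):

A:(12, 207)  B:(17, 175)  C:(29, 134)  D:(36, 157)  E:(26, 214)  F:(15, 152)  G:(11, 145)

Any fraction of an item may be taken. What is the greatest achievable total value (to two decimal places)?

835.38

Greedy by value/weight ratio, highest first.
Ratios (sorted): A 17.25, G 13.18, B 10.29, F 10.13, E 8.23, C 4.62, D 4.36
take A (12 @ 207); take G (11 @ 145); take B (17 @ 175); take F (15 @ 152); take 19/26 of E → 156.38. Capacity used 74/74.
Total value = 835.38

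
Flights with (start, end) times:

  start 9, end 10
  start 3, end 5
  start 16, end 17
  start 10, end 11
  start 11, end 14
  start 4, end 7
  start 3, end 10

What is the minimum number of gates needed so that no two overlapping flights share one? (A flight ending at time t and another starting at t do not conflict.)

Count concurrent intervals with a sweep; the peak is the room count.
starts: [3, 3, 4, 9, 10, 11, 16]
ends:   [5, 7, 10, 10, 11, 14, 17]
s3→1 s3→2 s4→3  — peak 3.

3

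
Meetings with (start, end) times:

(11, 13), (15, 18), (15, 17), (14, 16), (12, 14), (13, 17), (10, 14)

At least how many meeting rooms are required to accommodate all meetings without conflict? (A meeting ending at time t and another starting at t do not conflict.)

starts: [10, 11, 12, 13, 14, 15, 15]
ends:   [13, 14, 14, 16, 17, 17, 18]
s10→1 s11→2 s12→3 e13→2 s13→3 e14→2 e14→1 s14→2 s15→3 s15→4  — peak 4.

4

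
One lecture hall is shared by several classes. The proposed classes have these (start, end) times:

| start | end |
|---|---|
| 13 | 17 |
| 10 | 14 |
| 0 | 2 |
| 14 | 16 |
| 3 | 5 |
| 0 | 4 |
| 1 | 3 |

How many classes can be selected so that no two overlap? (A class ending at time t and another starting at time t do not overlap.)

4

Sort by end time and greedily take each interval whose start is ≥ the last chosen end.
Sorted by end: (0,2)  (1,3)  (0,4)  (3,5)  (10,14)  (14,16)  (13,17)
take (0,2); skip (1,3); take (3,5); take (10,14); take (14,16); skip (13,17).
Selected 4 classes.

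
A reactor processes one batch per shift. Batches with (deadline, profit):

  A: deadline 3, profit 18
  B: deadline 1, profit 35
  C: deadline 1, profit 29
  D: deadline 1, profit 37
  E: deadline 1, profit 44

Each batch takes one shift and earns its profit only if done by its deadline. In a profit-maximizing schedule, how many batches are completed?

By profit: E(d1,44), D(d1,37), B(d1,35), C(d1,29), A(d3,18)
E→slot 1; D skipped; B skipped; C skipped; A→slot 3.
2 of 5 scheduled.

2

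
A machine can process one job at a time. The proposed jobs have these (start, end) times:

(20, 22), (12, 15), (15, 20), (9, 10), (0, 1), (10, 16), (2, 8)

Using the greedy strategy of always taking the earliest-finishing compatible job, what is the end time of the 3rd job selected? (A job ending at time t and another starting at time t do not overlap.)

10

Sort by end time and greedily take each interval whose start is ≥ the last chosen end.
Sorted by end: (0,1)  (2,8)  (9,10)  (12,15)  (10,16)  (15,20)  (20,22)
take (0,1); take (2,8); take (9,10); take (12,15); take (15,20); take (20,22).
Selected: (0,1) (2,8) (9,10) (12,15) (15,20) (20,22)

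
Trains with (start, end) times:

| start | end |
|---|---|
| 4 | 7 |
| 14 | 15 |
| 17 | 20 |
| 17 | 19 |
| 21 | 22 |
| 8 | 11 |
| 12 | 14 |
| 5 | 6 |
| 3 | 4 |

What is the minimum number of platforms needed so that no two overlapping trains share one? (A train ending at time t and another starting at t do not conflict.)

2

The answer is the maximum number of intervals overlapping at any instant.
starts: [3, 4, 5, 8, 12, 14, 17, 17, 21]
ends:   [4, 6, 7, 11, 14, 15, 19, 20, 22]
s3→1 e4→0 s4→1 s5→2  — peak 2.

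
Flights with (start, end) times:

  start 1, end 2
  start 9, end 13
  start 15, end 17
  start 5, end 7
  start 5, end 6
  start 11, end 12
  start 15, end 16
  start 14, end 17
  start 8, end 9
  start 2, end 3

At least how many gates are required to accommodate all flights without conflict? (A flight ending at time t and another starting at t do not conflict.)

3

starts: [1, 2, 5, 5, 8, 9, 11, 14, 15, 15]
ends:   [2, 3, 6, 7, 9, 12, 13, 16, 17, 17]
s1→1 e2→0 s2→1 e3→0 s5→1 s5→2 e6→1 e7→0 s8→1 e9→0 s9→1 s11→2 e12→1 e13→0 s14→1 s15→2 s15→3  — peak 3.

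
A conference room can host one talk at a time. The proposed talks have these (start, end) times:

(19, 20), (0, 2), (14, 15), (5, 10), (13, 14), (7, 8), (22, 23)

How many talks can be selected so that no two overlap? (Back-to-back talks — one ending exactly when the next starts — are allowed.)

6

Sorted by end: (0,2)  (7,8)  (5,10)  (13,14)  (14,15)  (19,20)  (22,23)
take (0,2); take (7,8); take (13,14); take (14,15); take (19,20); take (22,23).
Selected 6 talks.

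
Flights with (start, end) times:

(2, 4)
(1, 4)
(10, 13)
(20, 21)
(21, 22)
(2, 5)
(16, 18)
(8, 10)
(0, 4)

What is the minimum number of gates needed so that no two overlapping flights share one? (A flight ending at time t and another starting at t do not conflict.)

The answer is the maximum number of intervals overlapping at any instant.
Events (time:±→running): 0:+→1 1:+→2 2:+→3 2:+→4 … peak 4.

4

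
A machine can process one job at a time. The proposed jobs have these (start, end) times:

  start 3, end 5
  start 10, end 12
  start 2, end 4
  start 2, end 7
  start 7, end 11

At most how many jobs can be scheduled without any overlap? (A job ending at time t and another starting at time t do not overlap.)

By end time: (2,4), (3,5), (2,7), (7,11), (10,12).
Pick (2,4); next start ≥ 4 → (7,11).
Selected 2 jobs.

2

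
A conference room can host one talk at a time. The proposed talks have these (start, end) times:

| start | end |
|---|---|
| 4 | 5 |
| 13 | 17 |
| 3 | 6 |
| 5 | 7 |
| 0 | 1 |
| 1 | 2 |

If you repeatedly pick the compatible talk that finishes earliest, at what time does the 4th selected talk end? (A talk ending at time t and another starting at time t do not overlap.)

By end time: (0,1), (1,2), (4,5), (3,6), (5,7), (13,17).
Pick (0,1); next start ≥ 1 → (1,2); next start ≥ 2 → (4,5); next start ≥ 5 → (5,7); next start ≥ 7 → (13,17).
Selected: (0,1) (1,2) (4,5) (5,7) (13,17)

7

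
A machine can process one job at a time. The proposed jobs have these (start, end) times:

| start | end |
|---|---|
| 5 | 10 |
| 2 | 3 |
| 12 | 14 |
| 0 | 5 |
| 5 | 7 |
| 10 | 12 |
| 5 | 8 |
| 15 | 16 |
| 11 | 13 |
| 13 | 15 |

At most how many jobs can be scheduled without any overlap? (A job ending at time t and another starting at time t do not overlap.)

By end time: (2,3), (0,5), (5,7), (5,8), (5,10), (10,12), (11,13), (12,14), (13,15), (15,16).
Pick (2,3); next start ≥ 3 → (5,7); next start ≥ 7 → (10,12); next start ≥ 12 → (12,14); next start ≥ 14 → (15,16).
Selected 5 jobs.

5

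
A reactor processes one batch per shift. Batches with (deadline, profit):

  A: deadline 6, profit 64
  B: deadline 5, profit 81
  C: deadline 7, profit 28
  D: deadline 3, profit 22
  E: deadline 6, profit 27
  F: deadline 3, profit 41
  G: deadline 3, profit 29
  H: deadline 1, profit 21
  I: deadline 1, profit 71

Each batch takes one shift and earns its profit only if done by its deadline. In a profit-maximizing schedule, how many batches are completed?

Profit order: B=81 I=71 A=64 F=41 G=29 C=28 E=27 D=22 H=21
Assign: B→slot 5, I→slot 1, A→slot 6, F→slot 3, G→slot 2, C→slot 7, E→slot 4, D skipped, H skipped.
Slots: [1:I] [2:G] [3:F] [4:E] [5:B] [6:A] [7:C]
7 of 9 scheduled.

7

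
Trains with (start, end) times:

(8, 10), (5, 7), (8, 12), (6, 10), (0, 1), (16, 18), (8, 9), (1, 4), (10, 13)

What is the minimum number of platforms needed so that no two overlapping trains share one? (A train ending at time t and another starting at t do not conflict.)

Events (time:±→running): 0:+→1 1:-→0 1:+→1 4:-→0 5:+→1 6:+→2 7:-→1 8:+→2 8:+→3 8:+→4 … peak 4.

4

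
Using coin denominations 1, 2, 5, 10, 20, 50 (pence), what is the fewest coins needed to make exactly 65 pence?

3

Greedy: take as many of the largest coin as possible, then repeat with the remainder.
65 = 1×50 + 1×10 + 1×5
Total coins = 1 + 1 + 1 = 3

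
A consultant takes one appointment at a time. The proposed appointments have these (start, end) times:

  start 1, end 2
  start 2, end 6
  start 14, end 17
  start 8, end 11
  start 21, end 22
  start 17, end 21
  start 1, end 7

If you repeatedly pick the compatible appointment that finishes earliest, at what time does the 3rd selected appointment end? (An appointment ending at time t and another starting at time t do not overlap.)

Greedy by earliest finish: after sorting by end time, pick each interval compatible with the last pick.
Sorted by end: (1,2)  (2,6)  (1,7)  (8,11)  (14,17)  (17,21)  (21,22)
take (1,2); take (2,6); take (8,11); take (14,17); take (17,21); take (21,22).
Selected: (1,2) (2,6) (8,11) (14,17) (17,21) (21,22)

11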